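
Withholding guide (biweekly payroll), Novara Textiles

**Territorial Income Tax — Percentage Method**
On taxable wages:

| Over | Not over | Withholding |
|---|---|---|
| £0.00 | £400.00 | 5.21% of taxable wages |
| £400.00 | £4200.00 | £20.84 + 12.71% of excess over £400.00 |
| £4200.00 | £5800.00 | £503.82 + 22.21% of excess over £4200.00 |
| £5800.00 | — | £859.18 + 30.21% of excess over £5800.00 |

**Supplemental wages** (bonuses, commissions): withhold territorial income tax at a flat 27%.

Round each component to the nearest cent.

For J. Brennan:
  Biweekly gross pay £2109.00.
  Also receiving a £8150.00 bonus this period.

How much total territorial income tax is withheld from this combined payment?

£2438.55

Territorial Income Tax: taxable = £2109.00
  £20.84 + 12.71% × (£2109.00 − £400.00) = £20.84 + 12.71% × £1709.00 = £238.05
Supplemental (27% flat on bonus): 27% × £8150.00 = £2200.50
Total territorial income tax: £238.05 + £2200.50 = £2438.55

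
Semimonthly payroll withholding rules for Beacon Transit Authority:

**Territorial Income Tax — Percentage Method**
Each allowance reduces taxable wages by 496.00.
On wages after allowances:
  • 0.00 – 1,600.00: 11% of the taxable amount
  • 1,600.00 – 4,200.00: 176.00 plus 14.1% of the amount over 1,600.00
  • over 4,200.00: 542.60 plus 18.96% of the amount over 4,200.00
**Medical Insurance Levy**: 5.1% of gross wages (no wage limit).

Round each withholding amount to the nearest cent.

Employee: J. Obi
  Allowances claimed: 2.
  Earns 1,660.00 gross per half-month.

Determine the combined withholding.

158.14

Territorial Income Tax: taxable = 1,660.00 − 2×496.00 = 668.00
  11% × 668.00 = 73.48
Medical Insurance Levy: 5.1% × 1,660.00 = 84.66
Total: 73.48 + 84.66 = 158.14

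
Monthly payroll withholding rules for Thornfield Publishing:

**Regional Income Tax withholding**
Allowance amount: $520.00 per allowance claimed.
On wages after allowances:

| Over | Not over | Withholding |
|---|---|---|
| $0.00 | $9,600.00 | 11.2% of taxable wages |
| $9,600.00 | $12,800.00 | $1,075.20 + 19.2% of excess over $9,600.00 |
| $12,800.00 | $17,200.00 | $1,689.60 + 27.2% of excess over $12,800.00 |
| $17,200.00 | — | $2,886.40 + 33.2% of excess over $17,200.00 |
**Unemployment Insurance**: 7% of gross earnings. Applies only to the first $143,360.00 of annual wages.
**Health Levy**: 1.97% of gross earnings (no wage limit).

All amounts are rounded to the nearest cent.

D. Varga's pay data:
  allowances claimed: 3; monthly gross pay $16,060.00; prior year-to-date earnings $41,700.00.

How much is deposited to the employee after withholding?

$12,467.42

Regional Income Tax: taxable = $16,060.00 − 3×$520.00 = $14,500.00
  $1,689.60 + 27.2% × ($14,500.00 − $12,800.00) = $1,689.60 + 27.2% × $1,700.00 = $2,152.00
Unemployment Insurance: 7% × $16,060.00 = $1,124.20
Health Levy: 1.97% × $16,060.00 = $316.38
Total withheld: $2,152.00 + $1,124.20 + $316.38 = $3,592.58
Net pay: $16,060.00 − $3,592.58 = $12,467.42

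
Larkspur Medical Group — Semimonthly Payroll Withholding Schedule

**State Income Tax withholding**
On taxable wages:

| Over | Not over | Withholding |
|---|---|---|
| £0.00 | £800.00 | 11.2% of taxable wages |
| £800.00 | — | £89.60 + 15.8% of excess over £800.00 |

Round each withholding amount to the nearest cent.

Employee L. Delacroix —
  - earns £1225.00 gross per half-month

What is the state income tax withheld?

£156.75

State Income Tax: taxable = £1225.00
  £89.60 + 15.8% × (£1225.00 − £800.00) = £89.60 + 15.8% × £425.00 = £156.75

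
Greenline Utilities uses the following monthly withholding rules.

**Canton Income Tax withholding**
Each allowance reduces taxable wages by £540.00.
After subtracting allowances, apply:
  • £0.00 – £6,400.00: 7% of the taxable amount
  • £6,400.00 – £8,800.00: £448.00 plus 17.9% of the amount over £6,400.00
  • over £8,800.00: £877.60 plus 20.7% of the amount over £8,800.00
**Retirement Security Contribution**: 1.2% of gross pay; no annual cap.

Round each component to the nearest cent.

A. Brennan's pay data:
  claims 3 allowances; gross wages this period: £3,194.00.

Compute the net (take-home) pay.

£3,045.49

Canton Income Tax: taxable = £3,194.00 − 3×£540.00 = £1,574.00
  7% × £1,574.00 = £110.18
Retirement Security Contribution: 1.2% × £3,194.00 = £38.33
Total withheld: £110.18 + £38.33 = £148.51
Net pay: £3,194.00 − £148.51 = £3,045.49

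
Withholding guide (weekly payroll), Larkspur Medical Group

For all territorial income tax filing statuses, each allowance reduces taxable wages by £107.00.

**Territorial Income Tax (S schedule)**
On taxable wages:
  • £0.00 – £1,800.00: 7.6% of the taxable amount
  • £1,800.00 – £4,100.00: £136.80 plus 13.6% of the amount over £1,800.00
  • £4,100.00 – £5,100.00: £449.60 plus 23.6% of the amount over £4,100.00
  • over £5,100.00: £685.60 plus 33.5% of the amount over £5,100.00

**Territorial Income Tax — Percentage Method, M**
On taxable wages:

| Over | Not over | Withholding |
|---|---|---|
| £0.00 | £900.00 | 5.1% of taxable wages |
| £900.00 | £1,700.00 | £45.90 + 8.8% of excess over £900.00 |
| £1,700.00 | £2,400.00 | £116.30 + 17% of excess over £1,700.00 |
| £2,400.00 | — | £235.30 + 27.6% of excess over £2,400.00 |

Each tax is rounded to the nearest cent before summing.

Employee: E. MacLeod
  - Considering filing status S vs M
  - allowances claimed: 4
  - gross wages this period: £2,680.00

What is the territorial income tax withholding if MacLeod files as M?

£210.14

Territorial Income Tax (M): taxable = £2,680.00 − 4×£107.00 = £2,252.00
  £116.30 + 17% × (£2,252.00 − £1,700.00) = £116.30 + 17% × £552.00 = £210.14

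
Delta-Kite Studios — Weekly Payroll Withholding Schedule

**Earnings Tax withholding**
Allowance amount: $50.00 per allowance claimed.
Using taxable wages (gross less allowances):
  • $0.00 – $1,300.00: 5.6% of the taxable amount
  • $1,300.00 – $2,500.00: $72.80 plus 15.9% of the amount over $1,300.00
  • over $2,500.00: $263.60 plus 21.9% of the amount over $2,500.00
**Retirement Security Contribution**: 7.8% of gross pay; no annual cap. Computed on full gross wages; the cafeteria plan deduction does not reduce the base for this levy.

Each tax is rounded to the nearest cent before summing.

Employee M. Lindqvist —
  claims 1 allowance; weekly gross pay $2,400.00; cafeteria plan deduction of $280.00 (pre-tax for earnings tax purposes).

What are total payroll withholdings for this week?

Earnings Tax: taxable = $2,400.00 − $280.00 − 1×$50.00 = $2,070.00
  $72.80 + 15.9% × ($2,070.00 − $1,300.00) = $72.80 + 15.9% × $770.00 = $195.23
Retirement Security Contribution: 7.8% × $2,400.00 = $187.20
Total: $195.23 + $187.20 = $382.43

$382.43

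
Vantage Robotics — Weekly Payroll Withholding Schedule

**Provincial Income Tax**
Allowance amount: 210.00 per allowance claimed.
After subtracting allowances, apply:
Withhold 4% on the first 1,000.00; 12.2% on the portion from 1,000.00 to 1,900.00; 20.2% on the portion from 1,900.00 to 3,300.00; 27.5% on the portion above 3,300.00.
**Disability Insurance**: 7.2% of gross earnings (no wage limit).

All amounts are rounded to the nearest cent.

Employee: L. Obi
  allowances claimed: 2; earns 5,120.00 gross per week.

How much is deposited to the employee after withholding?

Provincial Income Tax: taxable = 5,120.00 − 2×210.00 = 4,700.00
  432.60 + 27.5% × (4,700.00 − 3,300.00) = 432.60 + 27.5% × 1,400.00 = 817.60
Disability Insurance: 7.2% × 5,120.00 = 368.64
Total withheld: 817.60 + 368.64 = 1,186.24
Net pay: 5,120.00 − 1,186.24 = 3,933.76

3,933.76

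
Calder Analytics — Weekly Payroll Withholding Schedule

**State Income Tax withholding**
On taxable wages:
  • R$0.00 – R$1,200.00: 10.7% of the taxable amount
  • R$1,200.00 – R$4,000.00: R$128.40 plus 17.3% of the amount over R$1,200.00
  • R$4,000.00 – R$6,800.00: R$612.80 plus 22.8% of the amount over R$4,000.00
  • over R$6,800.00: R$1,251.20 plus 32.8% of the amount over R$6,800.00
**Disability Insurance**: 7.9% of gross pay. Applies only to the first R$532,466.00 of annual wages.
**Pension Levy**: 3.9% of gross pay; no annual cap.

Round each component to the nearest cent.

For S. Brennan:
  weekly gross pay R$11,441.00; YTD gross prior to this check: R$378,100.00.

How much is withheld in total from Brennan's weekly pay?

State Income Tax: taxable = R$11,441.00
  R$1,251.20 + 32.8% × (R$11,441.00 − R$6,800.00) = R$1,251.20 + 32.8% × R$4,641.00 = R$2,773.45
Disability Insurance: 7.9% × R$11,441.00 = R$903.84
Pension Levy: 3.9% × R$11,441.00 = R$446.20
Total: R$2,773.45 + R$903.84 + R$446.20 = R$4,123.49

R$4,123.49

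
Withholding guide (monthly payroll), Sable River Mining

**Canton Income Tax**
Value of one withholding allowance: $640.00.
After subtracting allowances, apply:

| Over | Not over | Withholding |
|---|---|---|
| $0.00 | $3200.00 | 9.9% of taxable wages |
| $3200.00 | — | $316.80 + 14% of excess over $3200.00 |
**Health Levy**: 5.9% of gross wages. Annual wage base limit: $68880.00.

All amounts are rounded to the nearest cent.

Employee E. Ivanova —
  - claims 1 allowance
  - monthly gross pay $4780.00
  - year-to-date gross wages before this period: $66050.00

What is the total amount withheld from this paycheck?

Canton Income Tax: taxable = $4780.00 − 1×$640.00 = $4140.00
  $316.80 + 14% × ($4140.00 − $3200.00) = $316.80 + 14% × $940.00 = $448.40
Health Levy: cap $68880.00 − YTD $66050.00 = $2830.00 subject; 5.9% × $2830.00 = $166.97
Total: $448.40 + $166.97 = $615.37

$615.37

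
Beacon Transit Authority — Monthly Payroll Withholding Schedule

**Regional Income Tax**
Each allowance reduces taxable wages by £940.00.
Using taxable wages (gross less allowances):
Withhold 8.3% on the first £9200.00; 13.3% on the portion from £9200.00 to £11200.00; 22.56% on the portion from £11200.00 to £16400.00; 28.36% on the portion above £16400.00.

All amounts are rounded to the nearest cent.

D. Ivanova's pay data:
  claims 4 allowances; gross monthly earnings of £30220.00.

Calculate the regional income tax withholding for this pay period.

£5055.74

Regional Income Tax: taxable = £30220.00 − 4×£940.00 = £26460.00
  £2202.72 + 28.36% × (£26460.00 − £16400.00) = £2202.72 + 28.36% × £10060.00 = £5055.74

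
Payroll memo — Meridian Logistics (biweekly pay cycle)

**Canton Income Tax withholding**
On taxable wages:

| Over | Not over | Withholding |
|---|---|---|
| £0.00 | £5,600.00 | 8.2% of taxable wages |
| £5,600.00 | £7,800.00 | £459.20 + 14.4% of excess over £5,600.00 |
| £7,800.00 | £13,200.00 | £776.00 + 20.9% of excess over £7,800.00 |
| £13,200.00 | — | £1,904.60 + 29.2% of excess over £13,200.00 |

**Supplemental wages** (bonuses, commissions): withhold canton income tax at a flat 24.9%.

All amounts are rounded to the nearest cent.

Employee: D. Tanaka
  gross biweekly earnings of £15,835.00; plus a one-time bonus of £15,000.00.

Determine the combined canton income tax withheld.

Canton Income Tax: taxable = £15,835.00
  £1,904.60 + 29.2% × (£15,835.00 − £13,200.00) = £1,904.60 + 29.2% × £2,635.00 = £2,674.02
Supplemental (24.9% flat on bonus): 24.9% × £15,000.00 = £3,735.00
Total canton income tax: £2,674.02 + £3,735.00 = £6,409.02

£6,409.02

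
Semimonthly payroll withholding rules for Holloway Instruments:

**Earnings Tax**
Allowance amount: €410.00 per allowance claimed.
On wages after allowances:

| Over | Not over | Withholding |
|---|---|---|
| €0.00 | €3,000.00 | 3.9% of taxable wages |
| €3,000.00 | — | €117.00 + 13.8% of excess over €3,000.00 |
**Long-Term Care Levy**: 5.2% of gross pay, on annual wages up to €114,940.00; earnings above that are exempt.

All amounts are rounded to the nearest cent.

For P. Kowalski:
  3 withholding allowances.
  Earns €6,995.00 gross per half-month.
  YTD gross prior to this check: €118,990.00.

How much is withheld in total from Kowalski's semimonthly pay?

€498.57

Earnings Tax: taxable = €6,995.00 − 3×€410.00 = €5,765.00
  €117.00 + 13.8% × (€5,765.00 − €3,000.00) = €117.00 + 13.8% × €2,765.00 = €498.57
Long-Term Care Levy: YTD €118,990.00 ≥ cap €114,940.00 → €0.00
Total: €498.57 + €0.00 = €498.57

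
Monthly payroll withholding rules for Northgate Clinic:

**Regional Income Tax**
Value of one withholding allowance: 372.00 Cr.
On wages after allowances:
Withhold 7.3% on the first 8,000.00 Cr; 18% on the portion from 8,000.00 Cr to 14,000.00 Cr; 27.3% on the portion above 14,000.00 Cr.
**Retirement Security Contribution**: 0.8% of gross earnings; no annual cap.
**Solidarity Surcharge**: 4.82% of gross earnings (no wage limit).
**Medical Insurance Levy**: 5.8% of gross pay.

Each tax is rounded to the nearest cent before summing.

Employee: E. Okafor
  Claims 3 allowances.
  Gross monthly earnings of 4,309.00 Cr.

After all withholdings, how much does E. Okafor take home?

3,583.83 Cr

Regional Income Tax: taxable = 4,309.00 Cr − 3×372.00 Cr = 3,193.00 Cr
  7.3% × 3,193.00 Cr = 233.09 Cr
Retirement Security Contribution: 0.8% × 4,309.00 Cr = 34.47 Cr
Solidarity Surcharge: 4.82% × 4,309.00 Cr = 207.69 Cr
Medical Insurance Levy: 5.8% × 4,309.00 Cr = 249.92 Cr
Total withheld: 233.09 Cr + 34.47 Cr + 207.69 Cr + 249.92 Cr = 725.17 Cr
Net pay: 4,309.00 Cr − 725.17 Cr = 3,583.83 Cr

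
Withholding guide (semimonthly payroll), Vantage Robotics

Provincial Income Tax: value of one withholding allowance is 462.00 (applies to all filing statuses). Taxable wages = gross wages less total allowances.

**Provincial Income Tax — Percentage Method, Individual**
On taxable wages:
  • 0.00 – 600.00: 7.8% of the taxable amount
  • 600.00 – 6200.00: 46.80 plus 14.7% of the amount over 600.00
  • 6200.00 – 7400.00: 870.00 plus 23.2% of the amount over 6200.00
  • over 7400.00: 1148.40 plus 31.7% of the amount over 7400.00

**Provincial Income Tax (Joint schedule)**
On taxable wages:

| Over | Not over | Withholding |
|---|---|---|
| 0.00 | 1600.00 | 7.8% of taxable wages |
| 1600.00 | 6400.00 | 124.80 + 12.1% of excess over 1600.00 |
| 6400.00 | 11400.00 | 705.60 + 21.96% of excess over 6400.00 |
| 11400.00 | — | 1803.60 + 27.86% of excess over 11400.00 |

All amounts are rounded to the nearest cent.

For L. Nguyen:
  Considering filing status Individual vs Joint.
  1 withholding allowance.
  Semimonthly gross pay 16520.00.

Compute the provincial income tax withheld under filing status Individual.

Provincial Income Tax (Individual): taxable = 16520.00 − 1×462.00 = 16058.00
  1148.40 + 31.7% × (16058.00 − 7400.00) = 1148.40 + 31.7% × 8658.00 = 3892.99

3892.99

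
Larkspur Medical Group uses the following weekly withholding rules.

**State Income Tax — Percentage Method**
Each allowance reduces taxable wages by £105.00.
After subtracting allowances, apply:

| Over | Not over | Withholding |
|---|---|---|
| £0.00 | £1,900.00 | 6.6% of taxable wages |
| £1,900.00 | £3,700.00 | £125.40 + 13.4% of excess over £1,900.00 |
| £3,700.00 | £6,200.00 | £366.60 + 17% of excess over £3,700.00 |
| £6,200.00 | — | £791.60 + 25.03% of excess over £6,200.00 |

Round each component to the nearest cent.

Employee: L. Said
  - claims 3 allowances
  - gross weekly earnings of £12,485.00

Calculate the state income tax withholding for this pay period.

State Income Tax: taxable = £12,485.00 − 3×£105.00 = £12,170.00
  £791.60 + 25.03% × (£12,170.00 − £6,200.00) = £791.60 + 25.03% × £5,970.00 = £2,285.89

£2,285.89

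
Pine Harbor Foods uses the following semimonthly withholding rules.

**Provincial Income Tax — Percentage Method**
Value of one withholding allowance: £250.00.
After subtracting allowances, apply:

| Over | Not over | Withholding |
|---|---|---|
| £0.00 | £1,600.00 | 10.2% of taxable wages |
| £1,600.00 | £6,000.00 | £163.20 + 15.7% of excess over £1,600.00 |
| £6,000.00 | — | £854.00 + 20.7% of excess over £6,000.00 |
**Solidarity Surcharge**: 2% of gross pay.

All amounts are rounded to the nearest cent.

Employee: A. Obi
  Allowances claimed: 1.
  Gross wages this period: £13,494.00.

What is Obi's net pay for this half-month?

£10,870.61

Provincial Income Tax: taxable = £13,494.00 − 1×£250.00 = £13,244.00
  £854.00 + 20.7% × (£13,244.00 − £6,000.00) = £854.00 + 20.7% × £7,244.00 = £2,353.51
Solidarity Surcharge: 2% × £13,494.00 = £269.88
Total withheld: £2,353.51 + £269.88 = £2,623.39
Net pay: £13,494.00 − £2,623.39 = £10,870.61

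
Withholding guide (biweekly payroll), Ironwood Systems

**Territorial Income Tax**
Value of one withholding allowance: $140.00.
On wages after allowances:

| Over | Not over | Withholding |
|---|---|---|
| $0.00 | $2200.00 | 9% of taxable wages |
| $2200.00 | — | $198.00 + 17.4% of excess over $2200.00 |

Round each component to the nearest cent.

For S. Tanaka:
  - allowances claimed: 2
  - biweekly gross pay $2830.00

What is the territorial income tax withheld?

Territorial Income Tax: taxable = $2830.00 − 2×$140.00 = $2550.00
  $198.00 + 17.4% × ($2550.00 − $2200.00) = $198.00 + 17.4% × $350.00 = $258.90

$258.90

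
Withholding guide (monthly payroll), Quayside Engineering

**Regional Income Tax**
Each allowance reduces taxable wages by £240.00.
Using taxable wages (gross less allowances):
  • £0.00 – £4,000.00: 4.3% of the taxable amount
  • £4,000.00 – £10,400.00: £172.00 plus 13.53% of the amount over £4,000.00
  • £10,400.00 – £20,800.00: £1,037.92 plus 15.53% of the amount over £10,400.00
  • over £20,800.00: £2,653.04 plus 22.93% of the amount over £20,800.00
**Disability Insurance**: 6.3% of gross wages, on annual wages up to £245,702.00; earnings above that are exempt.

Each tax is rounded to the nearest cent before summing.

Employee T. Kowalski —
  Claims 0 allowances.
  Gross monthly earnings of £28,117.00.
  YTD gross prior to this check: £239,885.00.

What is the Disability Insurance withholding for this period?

Disability Insurance: cap £245,702.00 − YTD £239,885.00 = £5,817.00 subject; 6.3% × £5,817.00 = £366.47

£366.47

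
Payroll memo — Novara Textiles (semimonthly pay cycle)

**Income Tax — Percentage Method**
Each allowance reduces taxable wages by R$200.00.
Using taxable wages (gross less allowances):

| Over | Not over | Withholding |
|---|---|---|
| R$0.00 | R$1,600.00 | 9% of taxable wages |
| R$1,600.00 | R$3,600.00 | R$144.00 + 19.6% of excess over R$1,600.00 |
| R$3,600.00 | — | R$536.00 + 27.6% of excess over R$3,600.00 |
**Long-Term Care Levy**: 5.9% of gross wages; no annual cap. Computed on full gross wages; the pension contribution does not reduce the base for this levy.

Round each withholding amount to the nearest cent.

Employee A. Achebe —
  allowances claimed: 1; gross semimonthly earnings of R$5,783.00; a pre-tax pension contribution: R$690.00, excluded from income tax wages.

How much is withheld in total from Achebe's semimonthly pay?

R$1,234.07

Income Tax: taxable = R$5,783.00 − R$690.00 − 1×R$200.00 = R$4,893.00
  R$536.00 + 27.6% × (R$4,893.00 − R$3,600.00) = R$536.00 + 27.6% × R$1,293.00 = R$892.87
Long-Term Care Levy: 5.9% × R$5,783.00 = R$341.20
Total: R$892.87 + R$341.20 = R$1,234.07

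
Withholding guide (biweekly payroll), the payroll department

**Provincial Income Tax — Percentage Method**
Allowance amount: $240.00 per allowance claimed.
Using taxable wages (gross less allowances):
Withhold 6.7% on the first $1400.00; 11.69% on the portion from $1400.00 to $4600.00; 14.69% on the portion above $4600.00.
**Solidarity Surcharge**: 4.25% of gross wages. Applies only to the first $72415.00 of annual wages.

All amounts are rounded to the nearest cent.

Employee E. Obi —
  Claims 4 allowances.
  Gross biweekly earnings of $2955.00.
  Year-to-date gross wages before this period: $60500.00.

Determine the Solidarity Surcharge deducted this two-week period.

Solidarity Surcharge: 4.25% × $2955.00 = $125.59

$125.59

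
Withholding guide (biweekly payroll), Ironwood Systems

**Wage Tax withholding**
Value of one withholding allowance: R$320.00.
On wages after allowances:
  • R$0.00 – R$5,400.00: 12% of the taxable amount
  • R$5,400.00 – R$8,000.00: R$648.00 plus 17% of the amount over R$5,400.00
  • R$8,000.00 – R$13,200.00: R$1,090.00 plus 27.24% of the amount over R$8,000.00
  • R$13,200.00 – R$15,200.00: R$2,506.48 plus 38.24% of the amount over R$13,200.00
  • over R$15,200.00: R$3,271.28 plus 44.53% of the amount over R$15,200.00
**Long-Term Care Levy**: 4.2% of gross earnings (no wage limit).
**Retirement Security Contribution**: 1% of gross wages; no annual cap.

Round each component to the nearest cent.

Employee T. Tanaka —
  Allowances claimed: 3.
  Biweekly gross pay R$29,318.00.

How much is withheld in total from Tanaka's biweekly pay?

R$10,655.08

Wage Tax: taxable = R$29,318.00 − 3×R$320.00 = R$28,358.00
  R$3,271.28 + 44.53% × (R$28,358.00 − R$15,200.00) = R$3,271.28 + 44.53% × R$13,158.00 = R$9,130.54
Long-Term Care Levy: 4.2% × R$29,318.00 = R$1,231.36
Retirement Security Contribution: 1% × R$29,318.00 = R$293.18
Total: R$9,130.54 + R$1,231.36 + R$293.18 = R$10,655.08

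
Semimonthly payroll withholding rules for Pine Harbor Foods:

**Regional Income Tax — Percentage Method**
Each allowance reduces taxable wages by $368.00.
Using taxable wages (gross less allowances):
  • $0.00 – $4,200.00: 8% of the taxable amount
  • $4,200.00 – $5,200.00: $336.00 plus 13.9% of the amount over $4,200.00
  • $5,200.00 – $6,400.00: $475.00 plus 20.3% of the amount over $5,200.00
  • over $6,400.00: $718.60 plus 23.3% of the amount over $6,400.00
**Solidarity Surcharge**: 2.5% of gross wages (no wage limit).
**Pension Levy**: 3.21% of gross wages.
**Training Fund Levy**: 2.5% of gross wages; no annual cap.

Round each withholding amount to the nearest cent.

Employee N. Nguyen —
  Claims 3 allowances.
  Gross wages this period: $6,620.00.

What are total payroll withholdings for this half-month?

Regional Income Tax: taxable = $6,620.00 − 3×$368.00 = $5,516.00
  $475.00 + 20.3% × ($5,516.00 − $5,200.00) = $475.00 + 20.3% × $316.00 = $539.15
Solidarity Surcharge: 2.5% × $6,620.00 = $165.50
Pension Levy: 3.21% × $6,620.00 = $212.50
Training Fund Levy: 2.5% × $6,620.00 = $165.50
Total: $539.15 + $165.50 + $212.50 + $165.50 = $1,082.65

$1,082.65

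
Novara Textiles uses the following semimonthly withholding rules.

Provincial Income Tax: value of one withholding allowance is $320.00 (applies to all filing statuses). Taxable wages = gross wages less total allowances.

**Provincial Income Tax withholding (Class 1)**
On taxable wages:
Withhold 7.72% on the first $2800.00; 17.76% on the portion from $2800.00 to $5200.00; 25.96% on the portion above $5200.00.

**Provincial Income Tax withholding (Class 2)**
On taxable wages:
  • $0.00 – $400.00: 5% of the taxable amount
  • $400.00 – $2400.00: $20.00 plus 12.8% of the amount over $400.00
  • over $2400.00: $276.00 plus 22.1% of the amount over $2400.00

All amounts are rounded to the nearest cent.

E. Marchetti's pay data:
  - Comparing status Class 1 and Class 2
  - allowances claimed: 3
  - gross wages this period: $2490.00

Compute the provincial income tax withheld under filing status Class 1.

Provincial Income Tax (Class 1): taxable = $2490.00 − 3×$320.00 = $1530.00
  7.72% × $1530.00 = $118.12

$118.12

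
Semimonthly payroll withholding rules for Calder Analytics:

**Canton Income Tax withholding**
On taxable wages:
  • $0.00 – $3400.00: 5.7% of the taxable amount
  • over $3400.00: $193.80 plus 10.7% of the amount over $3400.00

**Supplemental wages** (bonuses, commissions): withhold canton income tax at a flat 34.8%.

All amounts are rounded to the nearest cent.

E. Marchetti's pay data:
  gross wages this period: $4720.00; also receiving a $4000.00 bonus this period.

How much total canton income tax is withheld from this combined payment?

$1727.04

Canton Income Tax: taxable = $4720.00
  $193.80 + 10.7% × ($4720.00 − $3400.00) = $193.80 + 10.7% × $1320.00 = $335.04
Supplemental (34.8% flat on bonus): 34.8% × $4000.00 = $1392.00
Total canton income tax: $335.04 + $1392.00 = $1727.04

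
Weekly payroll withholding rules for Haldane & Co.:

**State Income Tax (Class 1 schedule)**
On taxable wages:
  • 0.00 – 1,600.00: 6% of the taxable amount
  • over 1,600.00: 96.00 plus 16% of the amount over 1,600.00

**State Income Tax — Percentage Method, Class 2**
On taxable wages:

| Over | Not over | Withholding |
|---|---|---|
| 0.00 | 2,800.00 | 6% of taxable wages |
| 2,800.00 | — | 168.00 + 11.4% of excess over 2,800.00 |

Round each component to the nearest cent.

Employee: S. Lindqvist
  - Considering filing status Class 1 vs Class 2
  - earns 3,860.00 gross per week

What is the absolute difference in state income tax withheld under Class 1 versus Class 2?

168.76

State Income Tax (Class 1): taxable = 3,860.00
  96.00 + 16% × (3,860.00 − 1,600.00) = 96.00 + 16% × 2,260.00 = 457.60
State Income Tax (Class 2): taxable = 3,860.00
  168.00 + 11.4% × (3,860.00 − 2,800.00) = 168.00 + 11.4% × 1,060.00 = 288.84
Difference: |457.60 − 288.84| = 168.76 (higher under Class 1)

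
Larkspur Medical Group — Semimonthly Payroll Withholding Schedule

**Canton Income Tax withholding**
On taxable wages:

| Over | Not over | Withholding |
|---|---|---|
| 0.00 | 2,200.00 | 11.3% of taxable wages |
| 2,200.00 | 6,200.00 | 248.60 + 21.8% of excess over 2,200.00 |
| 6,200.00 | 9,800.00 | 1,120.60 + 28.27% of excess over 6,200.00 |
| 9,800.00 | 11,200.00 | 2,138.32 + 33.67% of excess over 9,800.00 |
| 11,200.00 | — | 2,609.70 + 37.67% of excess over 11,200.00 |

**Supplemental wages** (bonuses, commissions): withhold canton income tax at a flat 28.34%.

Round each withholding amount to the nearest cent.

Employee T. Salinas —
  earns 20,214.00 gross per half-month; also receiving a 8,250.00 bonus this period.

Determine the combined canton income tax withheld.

Canton Income Tax: taxable = 20,214.00
  2,609.70 + 37.67% × (20,214.00 − 11,200.00) = 2,609.70 + 37.67% × 9,014.00 = 6,005.27
Supplemental (28.34% flat on bonus): 28.34% × 8,250.00 = 2,338.05
Total canton income tax: 6,005.27 + 2,338.05 = 8,343.32

8,343.32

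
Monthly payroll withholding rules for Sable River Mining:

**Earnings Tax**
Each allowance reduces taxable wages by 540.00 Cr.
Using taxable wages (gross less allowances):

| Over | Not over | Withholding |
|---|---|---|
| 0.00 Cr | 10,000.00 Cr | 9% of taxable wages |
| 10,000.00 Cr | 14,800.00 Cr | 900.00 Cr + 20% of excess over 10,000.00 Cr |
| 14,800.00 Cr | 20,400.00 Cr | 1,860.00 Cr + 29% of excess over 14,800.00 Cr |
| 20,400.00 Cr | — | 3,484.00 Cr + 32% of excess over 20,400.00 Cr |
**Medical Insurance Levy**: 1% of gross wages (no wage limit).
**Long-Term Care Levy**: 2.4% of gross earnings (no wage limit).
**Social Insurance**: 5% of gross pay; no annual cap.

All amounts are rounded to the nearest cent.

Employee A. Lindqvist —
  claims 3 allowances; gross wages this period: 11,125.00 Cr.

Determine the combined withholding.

Earnings Tax: taxable = 11,125.00 Cr − 3×540.00 Cr = 9,505.00 Cr
  9% × 9,505.00 Cr = 855.45 Cr
Medical Insurance Levy: 1% × 11,125.00 Cr = 111.25 Cr
Long-Term Care Levy: 2.4% × 11,125.00 Cr = 267.00 Cr
Social Insurance: 5% × 11,125.00 Cr = 556.25 Cr
Total: 855.45 Cr + 111.25 Cr + 267.00 Cr + 556.25 Cr = 1,789.95 Cr

1,789.95 Cr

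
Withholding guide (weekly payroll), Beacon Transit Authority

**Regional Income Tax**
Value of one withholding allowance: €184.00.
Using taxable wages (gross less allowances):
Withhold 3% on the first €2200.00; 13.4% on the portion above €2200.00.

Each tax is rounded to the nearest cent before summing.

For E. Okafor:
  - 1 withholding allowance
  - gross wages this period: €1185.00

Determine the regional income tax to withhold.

€30.03

Regional Income Tax: taxable = €1185.00 − 1×€184.00 = €1001.00
  3% × €1001.00 = €30.03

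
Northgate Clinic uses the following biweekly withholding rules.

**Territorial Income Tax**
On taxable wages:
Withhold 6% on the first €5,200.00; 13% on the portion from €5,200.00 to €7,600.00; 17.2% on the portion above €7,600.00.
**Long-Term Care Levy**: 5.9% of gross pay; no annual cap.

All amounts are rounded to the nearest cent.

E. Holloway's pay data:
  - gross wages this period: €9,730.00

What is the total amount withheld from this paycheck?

€1,564.43

Territorial Income Tax: taxable = €9,730.00
  €624.00 + 17.2% × (€9,730.00 − €7,600.00) = €624.00 + 17.2% × €2,130.00 = €990.36
Long-Term Care Levy: 5.9% × €9,730.00 = €574.07
Total: €990.36 + €574.07 = €1,564.43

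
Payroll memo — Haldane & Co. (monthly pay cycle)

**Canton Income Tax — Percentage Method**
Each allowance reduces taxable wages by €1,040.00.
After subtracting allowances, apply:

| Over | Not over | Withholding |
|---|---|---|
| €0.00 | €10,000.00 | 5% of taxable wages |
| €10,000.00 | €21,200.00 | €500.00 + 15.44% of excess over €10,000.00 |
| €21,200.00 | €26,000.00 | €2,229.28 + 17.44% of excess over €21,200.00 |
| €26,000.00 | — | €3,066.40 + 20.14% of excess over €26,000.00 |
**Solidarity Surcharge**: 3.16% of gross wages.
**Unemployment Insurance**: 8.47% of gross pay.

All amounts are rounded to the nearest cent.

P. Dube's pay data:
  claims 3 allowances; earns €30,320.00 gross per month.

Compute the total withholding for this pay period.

€6,834.29

Canton Income Tax: taxable = €30,320.00 − 3×€1,040.00 = €27,200.00
  €3,066.40 + 20.14% × (€27,200.00 − €26,000.00) = €3,066.40 + 20.14% × €1,200.00 = €3,308.08
Solidarity Surcharge: 3.16% × €30,320.00 = €958.11
Unemployment Insurance: 8.47% × €30,320.00 = €2,568.10
Total: €3,308.08 + €958.11 + €2,568.10 = €6,834.29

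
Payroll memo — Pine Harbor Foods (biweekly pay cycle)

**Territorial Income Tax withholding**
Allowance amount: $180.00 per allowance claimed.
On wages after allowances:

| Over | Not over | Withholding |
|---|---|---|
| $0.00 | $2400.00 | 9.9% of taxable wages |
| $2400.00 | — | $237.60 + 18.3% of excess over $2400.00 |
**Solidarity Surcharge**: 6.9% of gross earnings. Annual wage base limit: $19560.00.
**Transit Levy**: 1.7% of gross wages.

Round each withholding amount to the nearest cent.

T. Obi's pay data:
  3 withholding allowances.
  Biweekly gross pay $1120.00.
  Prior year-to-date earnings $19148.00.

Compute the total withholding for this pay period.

$104.89

Territorial Income Tax: taxable = $1120.00 − 3×$180.00 = $580.00
  9.9% × $580.00 = $57.42
Solidarity Surcharge: cap $19560.00 − YTD $19148.00 = $412.00 subject; 6.9% × $412.00 = $28.43
Transit Levy: 1.7% × $1120.00 = $19.04
Total: $57.42 + $28.43 + $19.04 = $104.89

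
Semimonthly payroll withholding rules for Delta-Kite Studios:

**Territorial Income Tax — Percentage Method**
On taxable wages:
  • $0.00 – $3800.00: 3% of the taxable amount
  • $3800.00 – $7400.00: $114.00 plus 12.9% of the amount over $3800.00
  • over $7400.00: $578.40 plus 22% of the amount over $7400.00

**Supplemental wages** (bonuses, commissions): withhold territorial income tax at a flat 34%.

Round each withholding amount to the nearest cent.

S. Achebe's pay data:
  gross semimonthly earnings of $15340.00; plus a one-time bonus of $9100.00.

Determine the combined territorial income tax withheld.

$5419.20

Territorial Income Tax: taxable = $15340.00
  $578.40 + 22% × ($15340.00 − $7400.00) = $578.40 + 22% × $7940.00 = $2325.20
Supplemental (34% flat on bonus): 34% × $9100.00 = $3094.00
Total territorial income tax: $2325.20 + $3094.00 = $5419.20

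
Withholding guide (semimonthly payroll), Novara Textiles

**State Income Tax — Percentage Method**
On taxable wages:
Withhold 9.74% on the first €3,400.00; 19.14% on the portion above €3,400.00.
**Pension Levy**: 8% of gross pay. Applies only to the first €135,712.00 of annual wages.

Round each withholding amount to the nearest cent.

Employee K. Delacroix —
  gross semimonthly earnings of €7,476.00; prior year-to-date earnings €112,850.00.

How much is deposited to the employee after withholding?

State Income Tax: taxable = €7,476.00
  €331.16 + 19.14% × (€7,476.00 − €3,400.00) = €331.16 + 19.14% × €4,076.00 = €1,111.31
Pension Levy: 8% × €7,476.00 = €598.08
Total withheld: €1,111.31 + €598.08 = €1,709.39
Net pay: €7,476.00 − €1,709.39 = €5,766.61

€5,766.61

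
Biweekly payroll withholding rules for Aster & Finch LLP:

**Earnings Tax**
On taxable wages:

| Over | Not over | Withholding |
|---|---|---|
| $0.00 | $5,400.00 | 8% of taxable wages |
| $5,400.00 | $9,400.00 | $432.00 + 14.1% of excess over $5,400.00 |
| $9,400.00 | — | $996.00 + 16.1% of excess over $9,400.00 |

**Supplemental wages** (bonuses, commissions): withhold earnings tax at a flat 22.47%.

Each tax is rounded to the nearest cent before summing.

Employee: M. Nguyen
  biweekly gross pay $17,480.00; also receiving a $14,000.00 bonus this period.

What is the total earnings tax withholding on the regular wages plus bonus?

$5,442.68

Earnings Tax: taxable = $17,480.00
  $996.00 + 16.1% × ($17,480.00 − $9,400.00) = $996.00 + 16.1% × $8,080.00 = $2,296.88
Supplemental (22.47% flat on bonus): 22.47% × $14,000.00 = $3,145.80
Total earnings tax: $2,296.88 + $3,145.80 = $5,442.68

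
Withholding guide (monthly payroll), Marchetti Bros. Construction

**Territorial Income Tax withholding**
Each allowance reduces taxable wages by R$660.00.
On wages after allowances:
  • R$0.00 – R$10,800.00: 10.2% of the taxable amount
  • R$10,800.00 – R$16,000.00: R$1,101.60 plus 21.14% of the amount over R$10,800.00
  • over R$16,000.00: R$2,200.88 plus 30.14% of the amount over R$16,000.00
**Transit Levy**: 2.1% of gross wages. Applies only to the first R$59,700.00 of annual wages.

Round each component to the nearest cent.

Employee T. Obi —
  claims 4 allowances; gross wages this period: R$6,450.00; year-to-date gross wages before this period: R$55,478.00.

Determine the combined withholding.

Territorial Income Tax: taxable = R$6,450.00 − 4×R$660.00 = R$3,810.00
  10.2% × R$3,810.00 = R$388.62
Transit Levy: cap R$59,700.00 − YTD R$55,478.00 = R$4,222.00 subject; 2.1% × R$4,222.00 = R$88.66
Total: R$388.62 + R$88.66 = R$477.28

R$477.28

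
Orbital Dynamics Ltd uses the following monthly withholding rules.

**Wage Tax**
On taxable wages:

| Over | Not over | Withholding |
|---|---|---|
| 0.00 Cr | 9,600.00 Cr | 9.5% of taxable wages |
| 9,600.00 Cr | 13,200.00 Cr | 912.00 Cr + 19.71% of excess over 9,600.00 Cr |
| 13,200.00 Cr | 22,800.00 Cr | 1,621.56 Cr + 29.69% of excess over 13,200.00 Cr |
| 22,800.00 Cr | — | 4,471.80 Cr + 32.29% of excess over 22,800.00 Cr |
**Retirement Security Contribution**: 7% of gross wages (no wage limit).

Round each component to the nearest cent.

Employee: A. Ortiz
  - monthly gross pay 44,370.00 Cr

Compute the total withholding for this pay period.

Wage Tax: taxable = 44,370.00 Cr
  4,471.80 Cr + 32.29% × (44,370.00 Cr − 22,800.00 Cr) = 4,471.80 Cr + 32.29% × 21,570.00 Cr = 11,436.75 Cr
Retirement Security Contribution: 7% × 44,370.00 Cr = 3,105.90 Cr
Total: 11,436.75 Cr + 3,105.90 Cr = 14,542.65 Cr

14,542.65 Cr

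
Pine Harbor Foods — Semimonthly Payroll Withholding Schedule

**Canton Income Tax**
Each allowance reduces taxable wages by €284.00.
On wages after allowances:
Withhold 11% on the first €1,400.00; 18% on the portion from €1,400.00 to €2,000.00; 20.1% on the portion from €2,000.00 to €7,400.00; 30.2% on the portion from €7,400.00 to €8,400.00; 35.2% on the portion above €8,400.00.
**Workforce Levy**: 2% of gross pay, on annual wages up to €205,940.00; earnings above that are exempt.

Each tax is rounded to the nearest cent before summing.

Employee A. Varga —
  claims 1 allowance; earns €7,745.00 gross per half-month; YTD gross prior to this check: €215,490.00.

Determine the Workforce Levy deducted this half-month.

Workforce Levy: YTD €215,490.00 ≥ cap €205,940.00 → €0.00

€0.00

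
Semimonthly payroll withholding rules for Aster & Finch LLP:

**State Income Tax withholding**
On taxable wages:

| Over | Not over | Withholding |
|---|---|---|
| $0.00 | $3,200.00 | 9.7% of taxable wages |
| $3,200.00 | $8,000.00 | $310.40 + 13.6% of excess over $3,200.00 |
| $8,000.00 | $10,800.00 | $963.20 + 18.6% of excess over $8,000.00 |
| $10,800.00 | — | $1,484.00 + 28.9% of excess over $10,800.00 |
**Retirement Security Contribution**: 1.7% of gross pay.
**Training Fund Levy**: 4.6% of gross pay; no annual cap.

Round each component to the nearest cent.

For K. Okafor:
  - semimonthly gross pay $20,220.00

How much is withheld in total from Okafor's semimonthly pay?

State Income Tax: taxable = $20,220.00
  $1,484.00 + 28.9% × ($20,220.00 − $10,800.00) = $1,484.00 + 28.9% × $9,420.00 = $4,206.38
Retirement Security Contribution: 1.7% × $20,220.00 = $343.74
Training Fund Levy: 4.6% × $20,220.00 = $930.12
Total: $4,206.38 + $343.74 + $930.12 = $5,480.24

$5,480.24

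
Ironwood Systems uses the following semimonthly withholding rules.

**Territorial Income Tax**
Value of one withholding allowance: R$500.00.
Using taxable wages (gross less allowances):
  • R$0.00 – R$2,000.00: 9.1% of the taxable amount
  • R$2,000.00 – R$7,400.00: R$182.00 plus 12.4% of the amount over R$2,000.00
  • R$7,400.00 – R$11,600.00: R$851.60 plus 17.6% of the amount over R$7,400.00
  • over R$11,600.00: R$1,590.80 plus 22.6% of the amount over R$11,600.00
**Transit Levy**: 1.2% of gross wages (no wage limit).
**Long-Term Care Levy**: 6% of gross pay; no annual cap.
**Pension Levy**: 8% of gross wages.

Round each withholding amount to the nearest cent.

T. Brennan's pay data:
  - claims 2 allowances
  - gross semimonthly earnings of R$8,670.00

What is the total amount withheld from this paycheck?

R$2,216.96

Territorial Income Tax: taxable = R$8,670.00 − 2×R$500.00 = R$7,670.00
  R$851.60 + 17.6% × (R$7,670.00 − R$7,400.00) = R$851.60 + 17.6% × R$270.00 = R$899.12
Transit Levy: 1.2% × R$8,670.00 = R$104.04
Long-Term Care Levy: 6% × R$8,670.00 = R$520.20
Pension Levy: 8% × R$8,670.00 = R$693.60
Total: R$899.12 + R$104.04 + R$520.20 + R$693.60 = R$2,216.96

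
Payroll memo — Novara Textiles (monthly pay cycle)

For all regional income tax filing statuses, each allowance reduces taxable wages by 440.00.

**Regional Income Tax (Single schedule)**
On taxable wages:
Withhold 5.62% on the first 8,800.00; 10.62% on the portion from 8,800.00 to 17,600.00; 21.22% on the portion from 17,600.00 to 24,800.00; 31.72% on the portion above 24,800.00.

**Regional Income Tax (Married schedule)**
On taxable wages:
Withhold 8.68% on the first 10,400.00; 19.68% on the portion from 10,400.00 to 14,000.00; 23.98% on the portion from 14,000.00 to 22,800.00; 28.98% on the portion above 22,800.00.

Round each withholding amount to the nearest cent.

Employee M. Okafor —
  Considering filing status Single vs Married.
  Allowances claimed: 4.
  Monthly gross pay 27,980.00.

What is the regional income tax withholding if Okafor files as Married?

Regional Income Tax (Married): taxable = 27,980.00 − 4×440.00 = 26,220.00
  3,721.44 + 28.98% × (26,220.00 − 22,800.00) = 3,721.44 + 28.98% × 3,420.00 = 4,712.56

4,712.56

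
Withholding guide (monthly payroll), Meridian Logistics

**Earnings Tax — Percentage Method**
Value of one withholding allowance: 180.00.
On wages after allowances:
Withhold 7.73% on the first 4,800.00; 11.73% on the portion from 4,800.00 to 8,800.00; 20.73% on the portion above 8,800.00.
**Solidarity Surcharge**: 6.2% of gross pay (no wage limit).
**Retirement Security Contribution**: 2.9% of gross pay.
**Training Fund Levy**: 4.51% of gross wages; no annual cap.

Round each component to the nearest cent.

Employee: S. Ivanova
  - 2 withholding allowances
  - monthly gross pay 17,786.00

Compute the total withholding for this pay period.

Earnings Tax: taxable = 17,786.00 − 2×180.00 = 17,426.00
  840.24 + 20.73% × (17,426.00 − 8,800.00) = 840.24 + 20.73% × 8,626.00 = 2,628.41
Solidarity Surcharge: 6.2% × 17,786.00 = 1,102.73
Retirement Security Contribution: 2.9% × 17,786.00 = 515.79
Training Fund Levy: 4.51% × 17,786.00 = 802.15
Total: 2,628.41 + 1,102.73 + 515.79 + 802.15 = 5,049.08

5,049.08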